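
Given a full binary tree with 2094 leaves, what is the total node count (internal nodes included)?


Leaf nodes (terminals): 2094
Internal nodes = n - 1 = 2094 - 1 = 2093
Total = leaves + internal = 2094 + 2093 = 4187

4187


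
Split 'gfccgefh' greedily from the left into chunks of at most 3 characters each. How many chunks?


'gfccgefh' has 8 characters.
Chunking with max size 3:
  Chunk 1: 'gfc' (positions 0-2)
  Chunk 2: 'cge' (positions 3-5)
  Chunk 3: 'fh' (positions 6-7)
Total chunks: ceil(8 / 3) = 3

3


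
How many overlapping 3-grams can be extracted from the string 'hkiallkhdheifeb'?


String 'hkiallkhdheifeb' has length L = 15.
Number of overlapping n-grams = L - n + 1
Substituting: 15 - 3 + 1 = 13

13


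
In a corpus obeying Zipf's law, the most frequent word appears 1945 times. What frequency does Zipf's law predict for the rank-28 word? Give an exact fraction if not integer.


Zipf's law: freq(rank) = f1 / rank
f1 = 1945, rank = 28
freq = 1945 / 28
GCD(1945, 28) = 1
Simplified: 1945/28

1945/28


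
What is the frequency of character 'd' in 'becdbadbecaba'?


Scanning 'becdbadbecaba' for 'd':
  Position 3: 'd' -> MATCH (count: 1)
  Position 6: 'd' -> MATCH (count: 2)
Total occurrences of 'd': 2

2


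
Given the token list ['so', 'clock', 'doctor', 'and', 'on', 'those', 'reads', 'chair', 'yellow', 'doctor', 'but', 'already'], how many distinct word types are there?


Listing all tokens and tracking unique types:
  Token 1: 'so' -> NEW (unique so far: 1)
  Token 2: 'clock' -> NEW (unique so far: 2)
  Token 3: 'doctor' -> NEW (unique so far: 3)
  Token 4: 'and' -> NEW (unique so far: 4)
  Token 5: 'on' -> NEW (unique so far: 5)
  Token 6: 'those' -> NEW (unique so far: 6)
  Token 7: 'reads' -> NEW (unique so far: 7)
  Token 8: 'chair' -> NEW (unique so far: 8)
  Token 9: 'yellow' -> NEW (unique so far: 9)
  Token 10: 'doctor' -> duplicate (unique so far: 9)
  Token 11: 'but' -> NEW (unique so far: 10)
  Token 12: 'already' -> NEW (unique so far: 11)
Unique types: ('already', 'and', 'but', 'chair', 'clock', 'doctor', 'on', 'reads', 'so', 'those', 'yellow')
Vocabulary size: 11

11


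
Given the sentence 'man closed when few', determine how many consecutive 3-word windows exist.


Word trigrams from [4] words:
  Trigram 1: (man closed when)
  Trigram 2: (closed when few)
Total word trigrams: 4 - 2 = 2

2


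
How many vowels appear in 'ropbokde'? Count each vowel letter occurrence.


Scanning each character of 'ropbokde':
  Position 1: 'r' -> consonant (running count: 0)
  Position 2: 'o' -> vowel (running count: 1)
  Position 3: 'p' -> consonant (running count: 1)
  Position 4: 'b' -> consonant (running count: 1)
  Position 5: 'o' -> vowel (running count: 2)
  Position 6: 'k' -> consonant (running count: 2)
  Position 7: 'd' -> consonant (running count: 2)
  Position 8: 'e' -> vowel (running count: 3)
Total vowels: 3

3


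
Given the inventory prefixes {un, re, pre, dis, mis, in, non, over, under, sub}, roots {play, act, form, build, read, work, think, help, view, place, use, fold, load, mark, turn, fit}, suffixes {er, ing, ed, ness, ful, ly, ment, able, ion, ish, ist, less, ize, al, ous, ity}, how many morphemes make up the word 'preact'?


Segmenting 'preact' against the inventory:
  'pre' -> prefix (morpheme 1)
  'act' -> root (morpheme 2)
Total morphemes: 2

2


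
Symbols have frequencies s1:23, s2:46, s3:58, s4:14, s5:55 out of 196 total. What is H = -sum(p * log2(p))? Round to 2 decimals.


Computing entropy H = -sum(p_i * log2(p_i)):
  s1: p = 23/196 = 0.1173, -p*log2(p) = 0.3627
  s2: p = 46/196 = 0.2347, -p*log2(p) = 0.4908
  s3: p = 58/196 = 0.2959, -p*log2(p) = 0.5198
  s4: p = 14/196 = 0.0714, -p*log2(p) = 0.2720
  s5: p = 55/196 = 0.2806, -p*log2(p) = 0.5145
H = sum of terms = 2.1598
Rounded to 2 decimals: 2.16

2.16


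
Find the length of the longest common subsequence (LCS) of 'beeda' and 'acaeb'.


DP table for LCS of 'beeda' and 'acaeb':
       a  c  a  e  b
    0  0  0  0  0  0
  b 0  0  0  0  0  1
  e 0  0  0  0  1  1
  e 0  0  0  0  1  1
  d 0  0  0  0  1  1
  a 0  1  1  1  1  1
LCS: 'b'
LCS length = 1

1


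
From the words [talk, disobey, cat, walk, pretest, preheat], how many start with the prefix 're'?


Checking each word for prefix 're':
  'talk' -> no (count: 0)
  'disobey' -> no (count: 0)
  'cat' -> no (count: 0)
  'walk' -> no (count: 0)
  'pretest' -> no (count: 0)
  'preheat' -> no (count: 0)
Total with prefix 're': 0

0


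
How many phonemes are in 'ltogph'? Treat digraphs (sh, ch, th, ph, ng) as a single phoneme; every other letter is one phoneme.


Parsing 'ltogph' greedily, digraphs first:
  'l' -> consonant phoneme (phonemes so far: 1)
  't' -> consonant phoneme (phonemes so far: 2)
  'o' -> vowel phoneme (phonemes so far: 3)
  'g' -> consonant phoneme (phonemes so far: 4)
  'ph' -> digraph (1 consonant phoneme) (phonemes so far: 5)
Total phonemes: 5

5


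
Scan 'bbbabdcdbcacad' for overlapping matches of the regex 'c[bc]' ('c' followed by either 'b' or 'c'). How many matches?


Pattern: c[bc] means 'c' followed by either 'b' or 'c'.
Scanning 'bbbabdcdbcacad' position-by-position:
  Pos 0: window 'bb' -> no
  Pos 1: window 'bb' -> no
  Pos 2: window 'ba' -> no
  Pos 3: window 'ab' -> no
  Pos 4: window 'bd' -> no
  Pos 5: window 'dc' -> no
  Pos 6: window 'cd' -> no
  Pos 7: window 'db' -> no
  Pos 8: window 'bc' -> no
  Pos 9: window 'ca' -> no
  Pos 10: window 'ac' -> no
  Pos 11: window 'ca' -> no
  Pos 12: window 'ad' -> no
  Pos 13: window 'd' -> no
Total matches: 0

0


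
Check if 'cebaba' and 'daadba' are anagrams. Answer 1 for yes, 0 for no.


Sort characters of 'cebaba': 'aabbce'
Sort characters of 'daadba': 'aaabdd'
Sorted forms differ -> they are NOT anagrams
Result: 0

0


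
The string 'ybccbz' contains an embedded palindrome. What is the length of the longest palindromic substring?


Scanning 'ybccbz' for palindromic substrings.
Substring at positions 1-4: 'bccb'.
Check: reverse('bccb') = 'bccb' -> palindrome confirmed.
Neighbouring characters ('y' / 'z') break symmetry, so it cannot extend further.
No longer palindromic substring exists; longest length = 4

4


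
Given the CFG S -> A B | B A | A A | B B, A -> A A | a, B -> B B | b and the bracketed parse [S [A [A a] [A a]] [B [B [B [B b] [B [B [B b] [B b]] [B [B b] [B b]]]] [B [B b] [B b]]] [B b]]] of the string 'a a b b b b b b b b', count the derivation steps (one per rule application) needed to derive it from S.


Every bracketed nonterminal node [X ...] in the tree is produced by exactly one rule application.
Reading the tree off as a leftmost derivation:
  Step 1: S  =>  A B   (applied S -> A B)
  Step 2: A B  =>  A A B   (applied A -> A A)
  Step 3: A A B  =>  a A B   (applied A -> a)
  Step 4: a A B  =>  a a B   (applied A -> a)
  Step 5: a a B  =>  a a B B   (applied B -> B B)
  Step 6: a a B B  =>  a a B B B   (applied B -> B B)
  Step 7: a a B B B  =>  a a B B B B   (applied B -> B B)
  Step 8: a a B B B B  =>  a a b B B B   (applied B -> b)
  Step 9: a a b B B B  =>  a a b B B B B   (applied B -> B B)
  Step 10: a a b B B B B  =>  a a b B B B B B   (applied B -> B B)
  Step 11: a a b B B B B B  =>  a a b b B B B B   (applied B -> b)
  Step 12: a a b b B B B B  =>  a a b b b B B B   (applied B -> b)
  Step 13: a a b b b B B B  =>  a a b b b B B B B   (applied B -> B B)
  Step 14: a a b b b B B B B  =>  a a b b b b B B B   (applied B -> b)
  Step 15: a a b b b b B B B  =>  a a b b b b b B B   (applied B -> b)
  Step 16: a a b b b b b B B  =>  a a b b b b b B B B   (applied B -> B B)
  Step 17: a a b b b b b B B B  =>  a a b b b b b b B B   (applied B -> b)
  Step 18: a a b b b b b b B B  =>  a a b b b b b b b B   (applied B -> b)
  Step 19: a a b b b b b b b B  =>  a a b b b b b b b b   (applied B -> b)
Final yield: a a b b b b b b b b
Total rewrite steps: 19

19


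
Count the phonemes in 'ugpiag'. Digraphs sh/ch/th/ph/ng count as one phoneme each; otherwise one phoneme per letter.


Parsing 'ugpiag' greedily, digraphs first:
  'u' -> vowel phoneme (phonemes so far: 1)
  'g' -> consonant phoneme (phonemes so far: 2)
  'p' -> consonant phoneme (phonemes so far: 3)
  'i' -> vowel phoneme (phonemes so far: 4)
  'a' -> vowel phoneme (phonemes so far: 5)
  'g' -> consonant phoneme (phonemes so far: 6)
Total phonemes: 6

6


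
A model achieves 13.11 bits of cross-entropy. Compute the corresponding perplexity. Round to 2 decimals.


Perplexity formula: PP = 2^H
H = 13.11
PP = 2^13.11
Decompose: 2^13.11 = 2^13 * 2^0.11
2^13 = 8192, 2^0.11 ~ 1.0792282
PP ~ 8192 * 1.0792282 = 8841.0374144
Rounded to 2 decimals: 8841.04

8841.04


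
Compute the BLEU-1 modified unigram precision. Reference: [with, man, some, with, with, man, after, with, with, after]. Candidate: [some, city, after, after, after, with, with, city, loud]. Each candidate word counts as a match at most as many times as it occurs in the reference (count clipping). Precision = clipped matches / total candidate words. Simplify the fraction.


Reference word counts: {'after': 2, 'man': 2, 'some': 1, 'with': 5}
Checking each candidate word (with clipping):
  'some' -> in reference (ref count 1, used 1/1) -> match (matches: 1)
  'city' -> not in reference -> no match (matches: 1)
  'after' -> in reference (ref count 2, used 1/2) -> match (matches: 2)
  'after' -> in reference (ref count 2, used 2/2) -> match (matches: 3)
  'after' -> ref count 2 already used up (2/2) -> clipped, no match (matches: 3)
  'with' -> in reference (ref count 5, used 1/5) -> match (matches: 4)
  'with' -> in reference (ref count 5, used 2/5) -> match (matches: 5)
  'city' -> not in reference -> no match (matches: 5)
  'loud' -> not in reference -> no match (matches: 5)
Clipped matches: 5, Candidate length: 9
Precision = 5/9

5/9


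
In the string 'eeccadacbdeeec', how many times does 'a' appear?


Scanning 'eeccadacbdeeec' for 'a':
  Position 4: 'a' -> MATCH (count: 1)
  Position 6: 'a' -> MATCH (count: 2)
Total occurrences of 'a': 2

2


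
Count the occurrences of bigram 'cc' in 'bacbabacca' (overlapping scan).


Scanning 'bacbabacca' for bigram 'cc':
  Position 0: 'ba' -> no
  Position 1: 'ac' -> no
  Position 2: 'cb' -> no
  Position 3: 'ba' -> no
  Position 4: 'ab' -> no
  Position 5: 'ba' -> no
  Position 6: 'ac' -> no
  Position 7: 'cc' -> MATCH
  Position 8: 'ca' -> no
Total matches: 1

1


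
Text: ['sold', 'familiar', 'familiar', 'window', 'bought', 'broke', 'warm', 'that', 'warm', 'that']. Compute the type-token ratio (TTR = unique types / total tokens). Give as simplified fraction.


Tokens: 10
Unique types: ('bought', 'broke', 'familiar', 'sold', 'that', 'warm', 'window') = 7
TTR = 7/10
Already in lowest terms.

7/10


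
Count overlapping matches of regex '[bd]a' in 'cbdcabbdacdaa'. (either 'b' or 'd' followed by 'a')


Pattern: [bd]a means either 'b' or 'd' followed by 'a'.
Scanning 'cbdcabbdacdaa' position-by-position:
  Pos 0: window 'cb' -> no
  Pos 1: window 'bd' -> no
  Pos 2: window 'dc' -> no
  Pos 3: window 'ca' -> no
  Pos 4: window 'ab' -> no
  Pos 5: window 'bb' -> no
  Pos 6: window 'bd' -> no
  Pos 7: window 'da' -> MATCH
  Pos 8: window 'ac' -> no
  Pos 9: window 'cd' -> no
  Pos 10: window 'da' -> MATCH
  Pos 11: window 'aa' -> no
  Pos 12: window 'a' -> no
Total matches: 2

2


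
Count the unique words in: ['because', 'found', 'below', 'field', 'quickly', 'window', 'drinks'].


Listing all tokens and tracking unique types:
  Token 1: 'because' -> NEW (unique so far: 1)
  Token 2: 'found' -> NEW (unique so far: 2)
  Token 3: 'below' -> NEW (unique so far: 3)
  Token 4: 'field' -> NEW (unique so far: 4)
  Token 5: 'quickly' -> NEW (unique so far: 5)
  Token 6: 'window' -> NEW (unique so far: 6)
  Token 7: 'drinks' -> NEW (unique so far: 7)
Unique types: ('because', 'below', 'drinks', 'field', 'found', 'quickly', 'window')
Vocabulary size: 7

7


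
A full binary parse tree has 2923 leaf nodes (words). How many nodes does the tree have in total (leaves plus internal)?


Leaf nodes (terminals): 2923
Internal nodes = n - 1 = 2923 - 1 = 2922
Total = leaves + internal = 2923 + 2922 = 5845

5845


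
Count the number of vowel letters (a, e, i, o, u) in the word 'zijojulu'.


Scanning each character of 'zijojulu':
  Position 1: 'z' -> consonant (running count: 0)
  Position 2: 'i' -> vowel (running count: 1)
  Position 3: 'j' -> consonant (running count: 1)
  Position 4: 'o' -> vowel (running count: 2)
  Position 5: 'j' -> consonant (running count: 2)
  Position 6: 'u' -> vowel (running count: 3)
  Position 7: 'l' -> consonant (running count: 3)
  Position 8: 'u' -> vowel (running count: 4)
Total vowels: 4

4


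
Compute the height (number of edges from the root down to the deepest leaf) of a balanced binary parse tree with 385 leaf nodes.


In a balanced binary tree with n leaves the deepest leaf is ceil(log2(n)) edges below the root.
log2(385) = 8.5887
ceil(8.5887) = 9
height (edges) = 9

9


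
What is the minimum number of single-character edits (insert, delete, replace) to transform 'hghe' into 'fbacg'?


Building DP table for s1='hghe' (len 4) and s2='fbacg' (len 5):
       f  b  a  c  g
    0  1  2  3  4  5
  h 1  1  2  3  4  5
  g 2  2  2  3  4  4
  h 3  3  3  3  4  5
  e 4  4  4  4  4  5
Edit distance = dp[4][5] = 5

5


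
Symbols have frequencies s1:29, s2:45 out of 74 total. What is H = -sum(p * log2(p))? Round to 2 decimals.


Computing entropy H = -sum(p_i * log2(p_i)):
  s1: p = 29/74 = 0.3919, -p*log2(p) = 0.5296
  s2: p = 45/74 = 0.6081, -p*log2(p) = 0.4364
H = sum of terms = 0.9660
Rounded to 2 decimals: 0.97

0.97


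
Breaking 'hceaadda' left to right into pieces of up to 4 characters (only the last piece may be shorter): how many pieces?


'hceaadda' has 8 characters.
Chunking with max size 4:
  Chunk 1: 'hcea' (positions 0-3)
  Chunk 2: 'adda' (positions 4-7)
Total chunks: ceil(8 / 4) = 2

2


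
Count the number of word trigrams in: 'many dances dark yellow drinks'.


Word trigrams from [5] words:
  Trigram 1: (many dances dark)
  Trigram 2: (dances dark yellow)
  Trigram 3: (dark yellow drinks)
Total word trigrams: 5 - 2 = 3

3


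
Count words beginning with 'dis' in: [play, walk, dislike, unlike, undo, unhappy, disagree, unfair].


Checking each word for prefix 'dis':
  'play' -> no (count: 0)
  'walk' -> no (count: 0)
  'dislike' -> YES, starts with 'dis' (count: 1)
  'unlike' -> no (count: 1)
  'undo' -> no (count: 1)
  'unhappy' -> no (count: 1)
  'disagree' -> YES, starts with 'dis' (count: 2)
  'unfair' -> no (count: 2)
Total with prefix 'dis': 2

2


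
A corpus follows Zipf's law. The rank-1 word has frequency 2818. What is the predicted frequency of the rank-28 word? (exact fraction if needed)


Zipf's law: freq(rank) = f1 / rank
f1 = 2818, rank = 28
freq = 2818 / 28
GCD(2818, 28) = 2
Simplified: 1409/14

1409/14


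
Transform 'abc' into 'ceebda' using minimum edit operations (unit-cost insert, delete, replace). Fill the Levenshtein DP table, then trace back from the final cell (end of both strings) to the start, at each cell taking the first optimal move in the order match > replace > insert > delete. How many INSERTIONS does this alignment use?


Edit distance = 5. Backtracking from cell (3, 6) with preference match > replace > insert > delete,
then listing the resulting alignment 'abc' -> 'ceebda' left to right:
  Step 1: insert 'c' [insertion #1]
  Step 2: insert 'e' [insertion #2]
  Step 3: replace a->e
  Step 4: keep 'b'
  Step 5: insert 'd' [insertion #3]
  Step 6: replace c->a
Total insertions: 3

3


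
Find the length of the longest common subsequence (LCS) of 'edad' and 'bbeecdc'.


DP table for LCS of 'edad' and 'bbeecdc':
       b  b  e  e  c  d  c
    0  0  0  0  0  0  0  0
  e 0  0  0  1  1  1  1  1
  d 0  0  0  1  1  1  2  2
  a 0  0  0  1  1  1  2  2
  d 0  0  0  1  1  1  2  2
LCS: 'ed'
LCS length = 2

2


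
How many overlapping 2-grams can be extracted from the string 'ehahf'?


String 'ehahf' has length L = 5.
Number of overlapping n-grams = L - n + 1
Substituting: 5 - 2 + 1 = 4

4


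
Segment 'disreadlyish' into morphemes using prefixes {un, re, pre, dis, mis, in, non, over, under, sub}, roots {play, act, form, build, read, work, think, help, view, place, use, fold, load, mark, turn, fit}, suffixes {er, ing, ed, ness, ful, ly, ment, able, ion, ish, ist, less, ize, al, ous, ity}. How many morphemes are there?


Segmenting 'disreadlyish' against the inventory:
  'dis' -> prefix (morpheme 1)
  'read' -> root (morpheme 2)
  'ly' -> suffix (morpheme 3)
  'ish' -> suffix (morpheme 4)
Total morphemes: 4

4


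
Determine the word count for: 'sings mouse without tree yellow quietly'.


Counting words by splitting on spaces:
  Word 1: 'sings'
  Word 2: 'mouse'
  Word 3: 'without'
  Word 4: 'tree'
  Word 5: 'yellow'
  Word 6: 'quietly'
Total words: 6

6


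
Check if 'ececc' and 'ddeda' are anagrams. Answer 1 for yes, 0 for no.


Sort characters of 'ececc': 'cccee'
Sort characters of 'ddeda': 'addde'
Sorted forms differ -> they are NOT anagrams
Result: 0

0


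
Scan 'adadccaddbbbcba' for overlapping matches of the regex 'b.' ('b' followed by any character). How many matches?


Pattern: b. means 'b' followed by any character.
Scanning 'adadccaddbbbcba' position-by-position:
  Pos 0: window 'ad' -> no
  Pos 1: window 'da' -> no
  Pos 2: window 'ad' -> no
  Pos 3: window 'dc' -> no
  Pos 4: window 'cc' -> no
  Pos 5: window 'ca' -> no
  Pos 6: window 'ad' -> no
  Pos 7: window 'dd' -> no
  Pos 8: window 'db' -> no
  Pos 9: window 'bb' -> MATCH
  Pos 10: window 'bb' -> MATCH
  Pos 11: window 'bc' -> MATCH
  Pos 12: window 'cb' -> no
  Pos 13: window 'ba' -> MATCH
  Pos 14: window 'a' -> no
Total matches: 4

4


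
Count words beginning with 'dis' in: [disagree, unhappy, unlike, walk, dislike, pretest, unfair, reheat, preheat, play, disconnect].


Checking each word for prefix 'dis':
  'disagree' -> YES, starts with 'dis' (count: 1)
  'unhappy' -> no (count: 1)
  'unlike' -> no (count: 1)
  'walk' -> no (count: 1)
  'dislike' -> YES, starts with 'dis' (count: 2)
  'pretest' -> no (count: 2)
  'unfair' -> no (count: 2)
  'reheat' -> no (count: 2)
  'preheat' -> no (count: 2)
  'play' -> no (count: 2)
  'disconnect' -> YES, starts with 'dis' (count: 3)
Total with prefix 'dis': 3

3


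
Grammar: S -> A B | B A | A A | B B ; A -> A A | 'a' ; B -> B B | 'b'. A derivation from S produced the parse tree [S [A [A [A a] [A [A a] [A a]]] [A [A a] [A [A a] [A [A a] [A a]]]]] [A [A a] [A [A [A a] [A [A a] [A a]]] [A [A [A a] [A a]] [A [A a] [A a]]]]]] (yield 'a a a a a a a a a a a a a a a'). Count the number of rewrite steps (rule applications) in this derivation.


Every bracketed nonterminal node [X ...] in the tree is produced by exactly one rule application.
Reading the tree off as a leftmost derivation:
  Step 1: S  =>  A A   (applied S -> A A)
  Step 2: A A  =>  A A A   (applied A -> A A)
  Step 3: A A A  =>  A A A A   (applied A -> A A)
  Step 4: A A A A  =>  a A A A   (applied A -> a)
  Step 5: a A A A  =>  a A A A A   (applied A -> A A)
  Step 6: a A A A A  =>  a a A A A   (applied A -> a)
  Step 7: a a A A A  =>  a a a A A   (applied A -> a)
  Step 8: a a a A A  =>  a a a A A A   (applied A -> A A)
  Step 9: a a a A A A  =>  a a a a A A   (applied A -> a)
  Step 10: a a a a A A  =>  a a a a A A A   (applied A -> A A)
  Step 11: a a a a A A A  =>  a a a a a A A   (applied A -> a)
  Step 12: a a a a a A A  =>  a a a a a A A A   (applied A -> A A)
  Step 13: a a a a a A A A  =>  a a a a a a A A   (applied A -> a)
  Step 14: a a a a a a A A  =>  a a a a a a a A   (applied A -> a)
  Step 15: a a a a a a a A  =>  a a a a a a a A A   (applied A -> A A)
  Step 16: a a a a a a a A A  =>  a a a a a a a a A   (applied A -> a)
  Step 17: a a a a a a a a A  =>  a a a a a a a a A A   (applied A -> A A)
  Step 18: a a a a a a a a A A  =>  a a a a a a a a A A A   (applied A -> A A)
  Step 19: a a a a a a a a A A A  =>  a a a a a a a a a A A   (applied A -> a)
  Step 20: a a a a a a a a a A A  =>  a a a a a a a a a A A A   (applied A -> A A)
  Step 21: a a a a a a a a a A A A  =>  a a a a a a a a a a A A   (applied A -> a)
  Step 22: a a a a a a a a a a A A  =>  a a a a a a a a a a a A   (applied A -> a)
  Step 23: a a a a a a a a a a a A  =>  a a a a a a a a a a a A A   (applied A -> A A)
  Step 24: a a a a a a a a a a a A A  =>  a a a a a a a a a a a A A A   (applied A -> A A)
  Step 25: a a a a a a a a a a a A A A  =>  a a a a a a a a a a a a A A   (applied A -> a)
  Step 26: a a a a a a a a a a a a A A  =>  a a a a a a a a a a a a a A   (applied A -> a)
  Step 27: a a a a a a a a a a a a a A  =>  a a a a a a a a a a a a a A A   (applied A -> A A)
  Step 28: a a a a a a a a a a a a a A A  =>  a a a a a a a a a a a a a a A   (applied A -> a)
  Step 29: a a a a a a a a a a a a a a A  =>  a a a a a a a a a a a a a a a   (applied A -> a)
Final yield: a a a a a a a a a a a a a a a
Total rewrite steps: 29

29


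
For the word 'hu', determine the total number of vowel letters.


Scanning each character of 'hu':
  Position 1: 'h' -> consonant (running count: 0)
  Position 2: 'u' -> vowel (running count: 1)
Total vowels: 1

1


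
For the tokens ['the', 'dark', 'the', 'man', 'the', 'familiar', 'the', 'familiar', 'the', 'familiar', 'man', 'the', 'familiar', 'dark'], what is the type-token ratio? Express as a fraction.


Tokens: 14
Unique types: ('dark', 'familiar', 'man', 'the') = 4
TTR = 4/14
Simplify: divide both by 2 -> 2/7
TTR = 2/7

2/7


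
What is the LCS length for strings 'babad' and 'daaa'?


DP table for LCS of 'babad' and 'daaa':
       d  a  a  a
    0  0  0  0  0
  b 0  0  0  0  0
  a 0  0  1  1  1
  b 0  0  1  1  1
  a 0  0  1  2  2
  d 0  1  1  2  2
LCS: 'aa'
LCS length = 2

2


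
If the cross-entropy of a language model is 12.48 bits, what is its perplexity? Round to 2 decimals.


Perplexity formula: PP = 2^H
H = 12.48
PP = 2^12.48
Decompose: 2^12.48 = 2^12 * 2^0.48
2^12 = 4096, 2^0.48 ~ 1.3947437
PP ~ 4096 * 1.3947437 = 5712.8701952
Rounded to 2 decimals: 5712.87

5712.87


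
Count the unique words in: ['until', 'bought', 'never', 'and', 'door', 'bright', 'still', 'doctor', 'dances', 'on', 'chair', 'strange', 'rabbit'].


Listing all tokens and tracking unique types:
  Token 1: 'until' -> NEW (unique so far: 1)
  Token 2: 'bought' -> NEW (unique so far: 2)
  Token 3: 'never' -> NEW (unique so far: 3)
  Token 4: 'and' -> NEW (unique so far: 4)
  Token 5: 'door' -> NEW (unique so far: 5)
  Token 6: 'bright' -> NEW (unique so far: 6)
  Token 7: 'still' -> NEW (unique so far: 7)
  Token 8: 'doctor' -> NEW (unique so far: 8)
  Token 9: 'dances' -> NEW (unique so far: 9)
  Token 10: 'on' -> NEW (unique so far: 10)
  Token 11: 'chair' -> NEW (unique so far: 11)
  Token 12: 'strange' -> NEW (unique so far: 12)
  Token 13: 'rabbit' -> NEW (unique so far: 13)
Unique types: ('and', 'bought', 'bright', 'chair', 'dances', 'doctor', 'door', 'never', 'on', 'rabbit', 'still', 'strange', 'until')
Vocabulary size: 13

13


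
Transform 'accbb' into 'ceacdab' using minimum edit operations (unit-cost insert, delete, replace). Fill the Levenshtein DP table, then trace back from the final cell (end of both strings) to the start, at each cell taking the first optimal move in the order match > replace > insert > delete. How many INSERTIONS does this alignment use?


Edit distance = 4. Backtracking from cell (5, 7) with preference match > replace > insert > delete,
then listing the resulting alignment 'accbb' -> 'ceacdab' left to right:
  Step 1: insert 'c' [insertion #1]
  Step 2: insert 'e' [insertion #2]
  Step 3: keep 'a'
  Step 4: keep 'c'
  Step 5: replace c->d
  Step 6: replace b->a
  Step 7: keep 'b'
Total insertions: 2

2


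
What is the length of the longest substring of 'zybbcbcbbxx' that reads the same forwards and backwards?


Scanning 'zybbcbcbbxx' for palindromic substrings.
Substring at positions 2-8: 'bbcbcbb'.
Check: reverse('bbcbcbb') = 'bbcbcbb' -> palindrome confirmed.
Neighbouring characters ('y' / 'x') break symmetry, so it cannot extend further.
No longer palindromic substring exists; longest length = 7

7


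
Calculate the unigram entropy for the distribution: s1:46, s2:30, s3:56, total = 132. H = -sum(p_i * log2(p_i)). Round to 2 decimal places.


Computing entropy H = -sum(p_i * log2(p_i)):
  s1: p = 46/132 = 0.3485, -p*log2(p) = 0.5300
  s2: p = 30/132 = 0.2273, -p*log2(p) = 0.4858
  s3: p = 56/132 = 0.4242, -p*log2(p) = 0.5248
H = sum of terms = 1.5406
Rounded to 2 decimals: 1.54

1.54


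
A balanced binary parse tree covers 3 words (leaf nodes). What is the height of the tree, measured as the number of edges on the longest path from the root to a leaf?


In a balanced binary tree with n leaves the deepest leaf is ceil(log2(n)) edges below the root.
log2(3) = 1.5850
ceil(1.5850) = 2
height (edges) = 2

2


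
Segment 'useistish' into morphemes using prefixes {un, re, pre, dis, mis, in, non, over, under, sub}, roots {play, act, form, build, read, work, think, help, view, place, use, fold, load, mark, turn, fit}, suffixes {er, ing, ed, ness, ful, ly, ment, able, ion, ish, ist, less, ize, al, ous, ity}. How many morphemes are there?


Segmenting 'useistish' against the inventory:
  'use' -> root (morpheme 1)
  'ist' -> suffix (morpheme 2)
  'ish' -> suffix (morpheme 3)
Total morphemes: 3

3


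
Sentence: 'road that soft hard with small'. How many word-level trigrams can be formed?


Word trigrams from [6] words:
  Trigram 1: (road that soft)
  Trigram 2: (that soft hard)
  Trigram 3: (soft hard with)
  Trigram 4: (hard with small)
Total word trigrams: 6 - 2 = 4

4


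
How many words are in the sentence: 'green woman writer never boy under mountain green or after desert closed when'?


Counting words by splitting on spaces:
  Word 1: 'green'
  Word 2: 'woman'
  Word 3: 'writer'
  Word 4: 'never'
  Word 5: 'boy'
  Word 6: 'under'
  Word 7: 'mountain'
  Word 8: 'green'
  Word 9: 'or'
  Word 10: 'after'
  Word 11: 'desert'
  Word 12: 'closed'
  Word 13: 'when'
Total words: 13

13


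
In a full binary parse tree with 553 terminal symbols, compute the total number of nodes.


Leaf nodes (terminals): 553
Internal nodes = n - 1 = 553 - 1 = 552
Total = leaves + internal = 553 + 552 = 1105

1105


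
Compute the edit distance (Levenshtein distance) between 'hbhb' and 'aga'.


Building DP table for s1='hbhb' (len 4) and s2='aga' (len 3):
       a  g  a
    0  1  2  3
  h 1  1  2  3
  b 2  2  2  3
  h 3  3  3  3
  b 4  4  4  4
Edit distance = dp[4][3] = 4

4


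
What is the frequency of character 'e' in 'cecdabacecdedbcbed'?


Scanning 'cecdabacecdedbcbed' for 'e':
  Position 1: 'e' -> MATCH (count: 1)
  Position 8: 'e' -> MATCH (count: 2)
  Position 11: 'e' -> MATCH (count: 3)
  Position 16: 'e' -> MATCH (count: 4)
Total occurrences of 'e': 4

4


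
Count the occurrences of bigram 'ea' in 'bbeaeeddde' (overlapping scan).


Scanning 'bbeaeeddde' for bigram 'ea':
  Position 0: 'bb' -> no
  Position 1: 'be' -> no
  Position 2: 'ea' -> MATCH
  Position 3: 'ae' -> no
  Position 4: 'ee' -> no
  Position 5: 'ed' -> no
  Position 6: 'dd' -> no
  Position 7: 'dd' -> no
  Position 8: 'de' -> no
Total matches: 1

1


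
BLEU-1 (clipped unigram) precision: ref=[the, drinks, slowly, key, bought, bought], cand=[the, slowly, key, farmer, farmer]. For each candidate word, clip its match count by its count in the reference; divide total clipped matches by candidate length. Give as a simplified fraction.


Reference word counts: {'bought': 2, 'drinks': 1, 'key': 1, 'slowly': 1, 'the': 1}
Checking each candidate word (with clipping):
  'the' -> in reference (ref count 1, used 1/1) -> match (matches: 1)
  'slowly' -> in reference (ref count 1, used 1/1) -> match (matches: 2)
  'key' -> in reference (ref count 1, used 1/1) -> match (matches: 3)
  'farmer' -> not in reference -> no match (matches: 3)
  'farmer' -> not in reference -> no match (matches: 3)
Clipped matches: 3, Candidate length: 5
Precision = 3/5

3/5


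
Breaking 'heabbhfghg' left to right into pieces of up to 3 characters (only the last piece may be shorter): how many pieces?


'heabbhfghg' has 10 characters.
Chunking with max size 3:
  Chunk 1: 'hea' (positions 0-2)
  Chunk 2: 'bbh' (positions 3-5)
  Chunk 3: 'fgh' (positions 6-8)
  Chunk 4: 'g' (positions 9-9)
Total chunks: ceil(10 / 3) = 4

4


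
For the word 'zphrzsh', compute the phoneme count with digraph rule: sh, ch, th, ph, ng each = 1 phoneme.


Parsing 'zphrzsh' greedily, digraphs first:
  'z' -> consonant phoneme (phonemes so far: 1)
  'ph' -> digraph (1 consonant phoneme) (phonemes so far: 2)
  'r' -> consonant phoneme (phonemes so far: 3)
  'z' -> consonant phoneme (phonemes so far: 4)
  'sh' -> digraph (1 consonant phoneme) (phonemes so far: 5)
Total phonemes: 5

5


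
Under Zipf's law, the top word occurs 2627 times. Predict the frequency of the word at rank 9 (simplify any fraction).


Zipf's law: freq(rank) = f1 / rank
f1 = 2627, rank = 9
freq = 2627 / 9
GCD(2627, 9) = 1
Simplified: 2627/9

2627/9


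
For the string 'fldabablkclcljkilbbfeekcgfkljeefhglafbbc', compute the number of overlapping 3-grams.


String 'fldabablkclcljkilbbfeekcgfkljeefhglafbbc' has length L = 40.
Number of overlapping n-grams = L - n + 1
Substituting: 40 - 3 + 1 = 38

38


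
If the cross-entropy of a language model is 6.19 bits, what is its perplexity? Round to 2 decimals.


Perplexity formula: PP = 2^H
H = 6.19
PP = 2^6.19
Decompose: 2^6.19 = 2^6 * 2^0.19
2^6 = 64, 2^0.19 ~ 1.1407637
PP ~ 64 * 1.1407637 = 73.0088768
Rounded to 2 decimals: 73.01

73.01


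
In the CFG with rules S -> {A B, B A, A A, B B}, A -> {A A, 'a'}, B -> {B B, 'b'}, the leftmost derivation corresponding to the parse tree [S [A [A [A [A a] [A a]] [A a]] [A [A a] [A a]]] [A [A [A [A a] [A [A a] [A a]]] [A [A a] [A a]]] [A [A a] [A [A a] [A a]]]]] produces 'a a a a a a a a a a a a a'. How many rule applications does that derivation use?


Every bracketed nonterminal node [X ...] in the tree is produced by exactly one rule application.
Reading the tree off as a leftmost derivation:
  Step 1: S  =>  A A   (applied S -> A A)
  Step 2: A A  =>  A A A   (applied A -> A A)
  Step 3: A A A  =>  A A A A   (applied A -> A A)
  Step 4: A A A A  =>  A A A A A   (applied A -> A A)
  Step 5: A A A A A  =>  a A A A A   (applied A -> a)
  Step 6: a A A A A  =>  a a A A A   (applied A -> a)
  Step 7: a a A A A  =>  a a a A A   (applied A -> a)
  Step 8: a a a A A  =>  a a a A A A   (applied A -> A A)
  Step 9: a a a A A A  =>  a a a a A A   (applied A -> a)
  Step 10: a a a a A A  =>  a a a a a A   (applied A -> a)
  Step 11: a a a a a A  =>  a a a a a A A   (applied A -> A A)
  Step 12: a a a a a A A  =>  a a a a a A A A   (applied A -> A A)
  Step 13: a a a a a A A A  =>  a a a a a A A A A   (applied A -> A A)
  Step 14: a a a a a A A A A  =>  a a a a a a A A A   (applied A -> a)
  Step 15: a a a a a a A A A  =>  a a a a a a A A A A   (applied A -> A A)
  Step 16: a a a a a a A A A A  =>  a a a a a a a A A A   (applied A -> a)
  Step 17: a a a a a a a A A A  =>  a a a a a a a a A A   (applied A -> a)
  Step 18: a a a a a a a a A A  =>  a a a a a a a a A A A   (applied A -> A A)
  Step 19: a a a a a a a a A A A  =>  a a a a a a a a a A A   (applied A -> a)
  Step 20: a a a a a a a a a A A  =>  a a a a a a a a a a A   (applied A -> a)
  Step 21: a a a a a a a a a a A  =>  a a a a a a a a a a A A   (applied A -> A A)
  Step 22: a a a a a a a a a a A A  =>  a a a a a a a a a a a A   (applied A -> a)
  Step 23: a a a a a a a a a a a A  =>  a a a a a a a a a a a A A   (applied A -> A A)
  Step 24: a a a a a a a a a a a A A  =>  a a a a a a a a a a a a A   (applied A -> a)
  Step 25: a a a a a a a a a a a a A  =>  a a a a a a a a a a a a a   (applied A -> a)
Final yield: a a a a a a a a a a a a a
Total rewrite steps: 25

25


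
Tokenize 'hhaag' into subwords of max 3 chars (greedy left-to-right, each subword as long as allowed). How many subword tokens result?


'hhaag' has 5 characters.
Chunking with max size 3:
  Chunk 1: 'hha' (positions 0-2)
  Chunk 2: 'ag' (positions 3-4)
Total chunks: ceil(5 / 3) = 2

2


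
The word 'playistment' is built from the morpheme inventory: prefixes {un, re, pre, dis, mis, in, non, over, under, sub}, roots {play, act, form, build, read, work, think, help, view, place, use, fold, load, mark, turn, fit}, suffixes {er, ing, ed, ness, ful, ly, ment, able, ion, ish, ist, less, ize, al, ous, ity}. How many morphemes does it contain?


Segmenting 'playistment' against the inventory:
  'play' -> root (morpheme 1)
  'ist' -> suffix (morpheme 2)
  'ment' -> suffix (morpheme 3)
Total morphemes: 3

3


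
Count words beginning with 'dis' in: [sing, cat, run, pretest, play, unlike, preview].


Checking each word for prefix 'dis':
  'sing' -> no (count: 0)
  'cat' -> no (count: 0)
  'run' -> no (count: 0)
  'pretest' -> no (count: 0)
  'play' -> no (count: 0)
  'unlike' -> no (count: 0)
  'preview' -> no (count: 0)
Total with prefix 'dis': 0

0


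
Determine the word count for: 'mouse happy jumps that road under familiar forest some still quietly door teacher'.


Counting words by splitting on spaces:
  Word 1: 'mouse'
  Word 2: 'happy'
  Word 3: 'jumps'
  Word 4: 'that'
  Word 5: 'road'
  Word 6: 'under'
  Word 7: 'familiar'
  Word 8: 'forest'
  Word 9: 'some'
  Word 10: 'still'
  Word 11: 'quietly'
  Word 12: 'door'
  Word 13: 'teacher'
Total words: 13

13


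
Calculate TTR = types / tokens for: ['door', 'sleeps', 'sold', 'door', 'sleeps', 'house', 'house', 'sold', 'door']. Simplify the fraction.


Tokens: 9
Unique types: ('door', 'house', 'sleeps', 'sold') = 4
TTR = 4/9
Already in lowest terms.

4/9


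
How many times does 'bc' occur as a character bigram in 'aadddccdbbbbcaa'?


Scanning 'aadddccdbbbbcaa' for bigram 'bc':
  Position 0: 'aa' -> no
  Position 1: 'ad' -> no
  Position 2: 'dd' -> no
  Position 3: 'dd' -> no
  Position 4: 'dc' -> no
  Position 5: 'cc' -> no
  Position 6: 'cd' -> no
  Position 7: 'db' -> no
  Position 8: 'bb' -> no
  Position 9: 'bb' -> no
  Position 10: 'bb' -> no
  Position 11: 'bc' -> MATCH
  Position 12: 'ca' -> no
  Position 13: 'aa' -> no
Total matches: 1

1


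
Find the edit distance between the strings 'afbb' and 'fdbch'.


Building DP table for s1='afbb' (len 4) and s2='fdbch' (len 5):
       f  d  b  c  h
    0  1  2  3  4  5
  a 1  1  2  3  4  5
  f 2  1  2  3  4  5
  b 3  2  2  2  3  4
  b 4  3  3  2  3  4
Edit distance = dp[4][5] = 4

4


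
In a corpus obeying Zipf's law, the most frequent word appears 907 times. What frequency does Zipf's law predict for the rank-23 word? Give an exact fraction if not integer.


Zipf's law: freq(rank) = f1 / rank
f1 = 907, rank = 23
freq = 907 / 23
GCD(907, 23) = 1
Simplified: 907/23

907/23


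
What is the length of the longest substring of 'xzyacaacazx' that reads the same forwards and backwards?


Scanning 'xzyacaacazx' for palindromic substrings.
Substring at positions 3-8: 'acaaca'.
Check: reverse('acaaca') = 'acaaca' -> palindrome confirmed.
Neighbouring characters ('y' / 'z') break symmetry, so it cannot extend further.
No longer palindromic substring exists; longest length = 6

6


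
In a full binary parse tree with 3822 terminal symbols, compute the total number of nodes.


Leaf nodes (terminals): 3822
Internal nodes = n - 1 = 3822 - 1 = 3821
Total = leaves + internal = 3822 + 3821 = 7643

7643


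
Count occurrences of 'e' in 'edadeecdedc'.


Scanning 'edadeecdedc' for 'e':
  Position 0: 'e' -> MATCH (count: 1)
  Position 4: 'e' -> MATCH (count: 2)
  Position 5: 'e' -> MATCH (count: 3)
  Position 8: 'e' -> MATCH (count: 4)
Total occurrences of 'e': 4

4


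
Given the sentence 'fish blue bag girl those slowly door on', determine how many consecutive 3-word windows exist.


Word trigrams from [8] words:
  Trigram 1: (fish blue bag)
  Trigram 2: (blue bag girl)
  Trigram 3: (bag girl those)
  Trigram 4: (girl those slowly)
  Trigram 5: (those slowly door)
  Trigram 6: (slowly door on)
Total word trigrams: 8 - 2 = 6

6


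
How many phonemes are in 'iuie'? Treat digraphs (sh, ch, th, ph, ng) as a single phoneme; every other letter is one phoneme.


Parsing 'iuie' greedily, digraphs first:
  'i' -> vowel phoneme (phonemes so far: 1)
  'u' -> vowel phoneme (phonemes so far: 2)
  'i' -> vowel phoneme (phonemes so far: 3)
  'e' -> vowel phoneme (phonemes so far: 4)
Total phonemes: 4

4


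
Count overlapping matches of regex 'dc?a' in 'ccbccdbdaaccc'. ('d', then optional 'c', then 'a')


Pattern: dc?a means 'd', then optional 'c', then 'a'.
Scanning 'ccbccdbdaaccc' position-by-position:
  Pos 0: window 'ccb' -> no
  Pos 1: window 'cbc' -> no
  Pos 2: window 'bcc' -> no
  Pos 3: window 'ccd' -> no
  Pos 4: window 'cdb' -> no
  Pos 5: window 'dbd' -> no
  Pos 6: window 'bda' -> no
  Pos 7: window 'daa' -> MATCH
  Pos 8: window 'aac' -> no
  Pos 9: window 'acc' -> no
  Pos 10: window 'ccc' -> no
  Pos 11: window 'cc' -> no
  Pos 12: window 'c' -> no
Total matches: 1

1


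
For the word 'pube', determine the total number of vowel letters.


Scanning each character of 'pube':
  Position 1: 'p' -> consonant (running count: 0)
  Position 2: 'u' -> vowel (running count: 1)
  Position 3: 'b' -> consonant (running count: 1)
  Position 4: 'e' -> vowel (running count: 2)
Total vowels: 2

2


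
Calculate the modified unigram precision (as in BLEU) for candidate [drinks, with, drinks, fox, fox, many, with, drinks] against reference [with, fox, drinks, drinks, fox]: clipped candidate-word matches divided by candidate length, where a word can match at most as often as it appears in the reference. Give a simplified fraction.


Reference word counts: {'drinks': 2, 'fox': 2, 'with': 1}
Checking each candidate word (with clipping):
  'drinks' -> in reference (ref count 2, used 1/2) -> match (matches: 1)
  'with' -> in reference (ref count 1, used 1/1) -> match (matches: 2)
  'drinks' -> in reference (ref count 2, used 2/2) -> match (matches: 3)
  'fox' -> in reference (ref count 2, used 1/2) -> match (matches: 4)
  'fox' -> in reference (ref count 2, used 2/2) -> match (matches: 5)
  'many' -> not in reference -> no match (matches: 5)
  'with' -> ref count 1 already used up (1/1) -> clipped, no match (matches: 5)
  'drinks' -> ref count 2 already used up (2/2) -> clipped, no match (matches: 5)
Clipped matches: 5, Candidate length: 8
Precision = 5/8

5/8


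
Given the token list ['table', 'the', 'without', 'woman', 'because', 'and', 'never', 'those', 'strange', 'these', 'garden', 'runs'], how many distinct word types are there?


Listing all tokens and tracking unique types:
  Token 1: 'table' -> NEW (unique so far: 1)
  Token 2: 'the' -> NEW (unique so far: 2)
  Token 3: 'without' -> NEW (unique so far: 3)
  Token 4: 'woman' -> NEW (unique so far: 4)
  Token 5: 'because' -> NEW (unique so far: 5)
  Token 6: 'and' -> NEW (unique so far: 6)
  Token 7: 'never' -> NEW (unique so far: 7)
  Token 8: 'those' -> NEW (unique so far: 8)
  Token 9: 'strange' -> NEW (unique so far: 9)
  Token 10: 'these' -> NEW (unique so far: 10)
  Token 11: 'garden' -> NEW (unique so far: 11)
  Token 12: 'runs' -> NEW (unique so far: 12)
Unique types: ('and', 'because', 'garden', 'never', 'runs', 'strange', 'table', 'the', 'these', 'those', 'without', 'woman')
Vocabulary size: 12

12


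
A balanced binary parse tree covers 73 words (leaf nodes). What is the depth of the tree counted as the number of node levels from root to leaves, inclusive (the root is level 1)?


In a balanced binary tree with n leaves the deepest leaf is ceil(log2(n)) edges below the root,
so counting node levels inclusive of root and leaves gives ceil(log2(n)) + 1 levels.
log2(73) = 6.1898
ceil(6.1898) = 7
levels = 7 + 1 = 8

8


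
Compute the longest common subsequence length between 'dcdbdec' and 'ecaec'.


DP table for LCS of 'dcdbdec' and 'ecaec':
       e  c  a  e  c
    0  0  0  0  0  0
  d 0  0  0  0  0  0
  c 0  0  1  1  1  1
  d 0  0  1  1  1  1
  b 0  0  1  1  1  1
  d 0  0  1  1  1  1
  e 0  1  1  1  2  2
  c 0  1  2  2  2  3
LCS: 'cec'
LCS length = 3

3
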